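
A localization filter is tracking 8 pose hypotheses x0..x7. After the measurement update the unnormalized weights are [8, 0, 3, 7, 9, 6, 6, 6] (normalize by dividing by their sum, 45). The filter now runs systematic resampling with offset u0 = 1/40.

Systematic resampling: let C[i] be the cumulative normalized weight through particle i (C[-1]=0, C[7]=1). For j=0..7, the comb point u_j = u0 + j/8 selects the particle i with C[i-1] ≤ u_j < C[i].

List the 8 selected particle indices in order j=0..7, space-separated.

C = [8/45, 8/45, 11/45, 2/5, 3/5, 11/15, 13/15, 1]
j=0: u_0=1/40 ∈ [0, 8/45) → index 0
j=1: u_1=3/20 ∈ [0, 8/45) → index 0
j=2: u_2=11/40 ∈ [11/45, 2/5) → index 3
j=3: u_3=2/5 ∈ [2/5, 3/5) → index 4
j=4: u_4=21/40 ∈ [2/5, 3/5) → index 4
j=5: u_5=13/20 ∈ [3/5, 11/15) → index 5
j=6: u_6=31/40 ∈ [11/15, 13/15) → index 6
j=7: u_7=9/10 ∈ [13/15, 1) → index 7

0 0 3 4 4 5 6 7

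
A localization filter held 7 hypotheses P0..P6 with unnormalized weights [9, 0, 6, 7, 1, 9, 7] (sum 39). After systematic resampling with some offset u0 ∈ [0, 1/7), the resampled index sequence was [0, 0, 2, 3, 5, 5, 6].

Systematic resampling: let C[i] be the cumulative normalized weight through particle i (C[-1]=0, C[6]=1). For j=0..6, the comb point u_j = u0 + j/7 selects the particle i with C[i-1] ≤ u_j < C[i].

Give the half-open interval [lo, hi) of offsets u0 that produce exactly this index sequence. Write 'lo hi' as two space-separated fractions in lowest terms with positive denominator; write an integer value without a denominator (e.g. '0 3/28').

C = [3/13, 3/13, 5/13, 22/39, 23/39, 32/39, 1]
j=0 picked index 0: u0 ∈ [0, 3/13)
j=1 picked index 0: u0 ∈ [-1/7, 8/91)
j=2 picked index 2: u0 ∈ [-5/91, 9/91)
j=3 picked index 3: u0 ∈ [-4/91, 37/273)
j=4 picked index 5: u0 ∈ [5/273, 68/273)
j=5 picked index 5: u0 ∈ [-34/273, 29/273)
j=6 picked index 6: u0 ∈ [-10/273, 1/7)
intersection: [5/273, 8/91)

5/273 8/91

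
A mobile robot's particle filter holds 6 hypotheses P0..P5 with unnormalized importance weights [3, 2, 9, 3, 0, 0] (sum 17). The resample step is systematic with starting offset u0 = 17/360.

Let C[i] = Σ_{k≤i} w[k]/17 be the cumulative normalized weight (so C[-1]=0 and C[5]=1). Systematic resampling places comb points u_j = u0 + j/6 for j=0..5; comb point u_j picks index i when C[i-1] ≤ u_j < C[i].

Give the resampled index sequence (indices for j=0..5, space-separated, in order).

C = [3/17, 5/17, 14/17, 1, 1, 1]
j=0: u_0=17/360 ∈ [0, 3/17) → index 0
j=1: u_1=77/360 ∈ [3/17, 5/17) → index 1
j=2: u_2=137/360 ∈ [5/17, 14/17) → index 2
j=3: u_3=197/360 ∈ [5/17, 14/17) → index 2
j=4: u_4=257/360 ∈ [5/17, 14/17) → index 2
j=5: u_5=317/360 ∈ [14/17, 1) → index 3

0 1 2 2 2 3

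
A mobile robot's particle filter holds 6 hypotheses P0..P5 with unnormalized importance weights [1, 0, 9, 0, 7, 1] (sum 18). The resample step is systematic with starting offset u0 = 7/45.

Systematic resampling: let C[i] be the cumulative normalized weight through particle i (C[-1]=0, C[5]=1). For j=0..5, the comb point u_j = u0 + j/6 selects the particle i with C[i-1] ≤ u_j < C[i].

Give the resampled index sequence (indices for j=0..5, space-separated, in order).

2 2 2 4 4 5

C = [1/18, 1/18, 5/9, 5/9, 17/18, 1]
j=0: u_0=7/45 ∈ [1/18, 5/9) → index 2
j=1: u_1=29/90 ∈ [1/18, 5/9) → index 2
j=2: u_2=22/45 ∈ [1/18, 5/9) → index 2
j=3: u_3=59/90 ∈ [5/9, 17/18) → index 4
j=4: u_4=37/45 ∈ [5/9, 17/18) → index 4
j=5: u_5=89/90 ∈ [17/18, 1) → index 5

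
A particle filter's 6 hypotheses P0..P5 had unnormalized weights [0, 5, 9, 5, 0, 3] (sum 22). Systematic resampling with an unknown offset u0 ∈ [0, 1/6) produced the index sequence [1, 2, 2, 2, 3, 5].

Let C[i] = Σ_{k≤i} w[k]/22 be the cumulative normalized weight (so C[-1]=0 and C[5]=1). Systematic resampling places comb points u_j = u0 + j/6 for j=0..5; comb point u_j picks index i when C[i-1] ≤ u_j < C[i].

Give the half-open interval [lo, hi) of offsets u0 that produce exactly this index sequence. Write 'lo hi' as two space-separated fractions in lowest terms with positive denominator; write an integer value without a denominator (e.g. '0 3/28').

2/33 3/22

C = [0, 5/22, 7/11, 19/22, 19/22, 1]
j=0 picked index 1: u0 ∈ [0, 5/22)
j=1 picked index 2: u0 ∈ [2/33, 31/66)
j=2 picked index 2: u0 ∈ [-7/66, 10/33)
j=3 picked index 2: u0 ∈ [-3/11, 3/22)
j=4 picked index 3: u0 ∈ [-1/33, 13/66)
j=5 picked index 5: u0 ∈ [1/33, 1/6)
intersection: [2/33, 3/22)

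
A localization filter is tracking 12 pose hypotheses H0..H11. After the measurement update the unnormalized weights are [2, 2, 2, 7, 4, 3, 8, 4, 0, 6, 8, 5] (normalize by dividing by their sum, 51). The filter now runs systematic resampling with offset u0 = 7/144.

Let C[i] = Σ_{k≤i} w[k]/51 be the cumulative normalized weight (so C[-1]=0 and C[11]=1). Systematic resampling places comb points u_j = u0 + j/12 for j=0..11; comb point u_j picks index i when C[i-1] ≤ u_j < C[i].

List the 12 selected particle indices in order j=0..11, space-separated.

C = [2/51, 4/51, 2/17, 13/51, 1/3, 20/51, 28/51, 32/51, 32/51, 38/51, 46/51, 1]
j=0: u_0=7/144 ∈ [2/51, 4/51) → index 1
j=1: u_1=19/144 ∈ [2/17, 13/51) → index 3
j=2: u_2=31/144 ∈ [2/17, 13/51) → index 3
j=3: u_3=43/144 ∈ [13/51, 1/3) → index 4
j=4: u_4=55/144 ∈ [1/3, 20/51) → index 5
j=5: u_5=67/144 ∈ [20/51, 28/51) → index 6
j=6: u_6=79/144 ∈ [20/51, 28/51) → index 6
j=7: u_7=91/144 ∈ [32/51, 38/51) → index 9
j=8: u_8=103/144 ∈ [32/51, 38/51) → index 9
j=9: u_9=115/144 ∈ [38/51, 46/51) → index 10
j=10: u_10=127/144 ∈ [38/51, 46/51) → index 10
j=11: u_11=139/144 ∈ [46/51, 1) → index 11

1 3 3 4 5 6 6 9 9 10 10 11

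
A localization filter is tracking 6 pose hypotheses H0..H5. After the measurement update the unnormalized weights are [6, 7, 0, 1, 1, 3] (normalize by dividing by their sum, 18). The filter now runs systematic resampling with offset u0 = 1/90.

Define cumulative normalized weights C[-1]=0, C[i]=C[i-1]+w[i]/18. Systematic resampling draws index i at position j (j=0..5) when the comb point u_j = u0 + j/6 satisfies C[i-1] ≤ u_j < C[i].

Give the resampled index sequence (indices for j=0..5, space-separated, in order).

0 0 1 1 1 5

C = [1/3, 13/18, 13/18, 7/9, 5/6, 1]
j=0: u_0=1/90 ∈ [0, 1/3) → index 0
j=1: u_1=8/45 ∈ [0, 1/3) → index 0
j=2: u_2=31/90 ∈ [1/3, 13/18) → index 1
j=3: u_3=23/45 ∈ [1/3, 13/18) → index 1
j=4: u_4=61/90 ∈ [1/3, 13/18) → index 1
j=5: u_5=38/45 ∈ [5/6, 1) → index 5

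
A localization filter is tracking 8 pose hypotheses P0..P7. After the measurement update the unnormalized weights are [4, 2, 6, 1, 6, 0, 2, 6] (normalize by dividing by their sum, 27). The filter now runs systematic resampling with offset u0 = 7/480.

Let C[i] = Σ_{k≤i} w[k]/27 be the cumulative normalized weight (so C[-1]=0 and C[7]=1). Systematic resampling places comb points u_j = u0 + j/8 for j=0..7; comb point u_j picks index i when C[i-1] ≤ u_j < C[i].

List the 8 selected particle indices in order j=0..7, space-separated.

0 0 2 2 4 4 6 7

C = [4/27, 2/9, 4/9, 13/27, 19/27, 19/27, 7/9, 1]
j=0: u_0=7/480 ∈ [0, 4/27) → index 0
j=1: u_1=67/480 ∈ [0, 4/27) → index 0
j=2: u_2=127/480 ∈ [2/9, 4/9) → index 2
j=3: u_3=187/480 ∈ [2/9, 4/9) → index 2
j=4: u_4=247/480 ∈ [13/27, 19/27) → index 4
j=5: u_5=307/480 ∈ [13/27, 19/27) → index 4
j=6: u_6=367/480 ∈ [19/27, 7/9) → index 6
j=7: u_7=427/480 ∈ [7/9, 1) → index 7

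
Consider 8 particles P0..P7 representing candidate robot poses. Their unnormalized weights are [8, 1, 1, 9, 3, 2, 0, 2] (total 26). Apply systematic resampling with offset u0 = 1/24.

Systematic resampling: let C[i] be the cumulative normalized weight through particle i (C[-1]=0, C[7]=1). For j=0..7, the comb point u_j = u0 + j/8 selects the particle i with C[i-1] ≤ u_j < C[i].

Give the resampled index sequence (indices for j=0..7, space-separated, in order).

C = [4/13, 9/26, 5/13, 19/26, 11/13, 12/13, 12/13, 1]
j=0: u_0=1/24 ∈ [0, 4/13) → index 0
j=1: u_1=1/6 ∈ [0, 4/13) → index 0
j=2: u_2=7/24 ∈ [0, 4/13) → index 0
j=3: u_3=5/12 ∈ [5/13, 19/26) → index 3
j=4: u_4=13/24 ∈ [5/13, 19/26) → index 3
j=5: u_5=2/3 ∈ [5/13, 19/26) → index 3
j=6: u_6=19/24 ∈ [19/26, 11/13) → index 4
j=7: u_7=11/12 ∈ [11/13, 12/13) → index 5

0 0 0 3 3 3 4 5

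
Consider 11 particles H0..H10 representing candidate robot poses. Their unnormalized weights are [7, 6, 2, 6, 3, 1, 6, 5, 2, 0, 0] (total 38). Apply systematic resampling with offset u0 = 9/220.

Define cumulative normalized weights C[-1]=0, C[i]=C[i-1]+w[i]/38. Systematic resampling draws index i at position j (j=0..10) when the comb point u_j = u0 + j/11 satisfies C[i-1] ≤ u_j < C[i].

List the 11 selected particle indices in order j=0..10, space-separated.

C = [7/38, 13/38, 15/38, 21/38, 12/19, 25/38, 31/38, 18/19, 1, 1, 1]
j=0: u_0=9/220 ∈ [0, 7/38) → index 0
j=1: u_1=29/220 ∈ [0, 7/38) → index 0
j=2: u_2=49/220 ∈ [7/38, 13/38) → index 1
j=3: u_3=69/220 ∈ [7/38, 13/38) → index 1
j=4: u_4=89/220 ∈ [15/38, 21/38) → index 3
j=5: u_5=109/220 ∈ [15/38, 21/38) → index 3
j=6: u_6=129/220 ∈ [21/38, 12/19) → index 4
j=7: u_7=149/220 ∈ [25/38, 31/38) → index 6
j=8: u_8=169/220 ∈ [25/38, 31/38) → index 6
j=9: u_9=189/220 ∈ [31/38, 18/19) → index 7
j=10: u_10=19/20 ∈ [18/19, 1) → index 8

0 0 1 1 3 3 4 6 6 7 8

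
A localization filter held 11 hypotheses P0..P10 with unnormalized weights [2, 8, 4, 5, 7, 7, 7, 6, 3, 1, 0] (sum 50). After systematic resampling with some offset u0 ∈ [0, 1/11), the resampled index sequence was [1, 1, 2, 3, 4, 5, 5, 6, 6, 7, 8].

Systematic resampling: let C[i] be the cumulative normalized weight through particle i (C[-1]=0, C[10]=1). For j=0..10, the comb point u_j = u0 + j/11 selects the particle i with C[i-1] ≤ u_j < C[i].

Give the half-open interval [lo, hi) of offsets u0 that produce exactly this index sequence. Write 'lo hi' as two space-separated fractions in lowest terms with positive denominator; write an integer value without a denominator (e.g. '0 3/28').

C = [1/25, 1/5, 7/25, 19/50, 13/25, 33/50, 4/5, 23/25, 49/50, 1, 1]
j=0 picked index 1: u0 ∈ [1/25, 1/5)
j=1 picked index 1: u0 ∈ [-14/275, 6/55)
j=2 picked index 2: u0 ∈ [1/55, 27/275)
j=3 picked index 3: u0 ∈ [2/275, 59/550)
j=4 picked index 4: u0 ∈ [9/550, 43/275)
j=5 picked index 5: u0 ∈ [18/275, 113/550)
j=6 picked index 5: u0 ∈ [-7/275, 63/550)
j=7 picked index 6: u0 ∈ [13/550, 9/55)
j=8 picked index 6: u0 ∈ [-37/550, 4/55)
j=9 picked index 7: u0 ∈ [-1/55, 28/275)
j=10 picked index 8: u0 ∈ [3/275, 39/550)
intersection: [18/275, 39/550)

18/275 39/550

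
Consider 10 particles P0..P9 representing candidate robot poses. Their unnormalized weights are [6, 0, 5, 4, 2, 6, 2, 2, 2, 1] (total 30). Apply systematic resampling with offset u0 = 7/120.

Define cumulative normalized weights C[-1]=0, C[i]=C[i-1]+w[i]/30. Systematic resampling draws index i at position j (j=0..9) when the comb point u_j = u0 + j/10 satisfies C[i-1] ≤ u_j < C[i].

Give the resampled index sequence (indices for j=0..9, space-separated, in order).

0 0 2 2 3 4 5 5 7 8

C = [1/5, 1/5, 11/30, 1/2, 17/30, 23/30, 5/6, 9/10, 29/30, 1]
j=0: u_0=7/120 ∈ [0, 1/5) → index 0
j=1: u_1=19/120 ∈ [0, 1/5) → index 0
j=2: u_2=31/120 ∈ [1/5, 11/30) → index 2
j=3: u_3=43/120 ∈ [1/5, 11/30) → index 2
j=4: u_4=11/24 ∈ [11/30, 1/2) → index 3
j=5: u_5=67/120 ∈ [1/2, 17/30) → index 4
j=6: u_6=79/120 ∈ [17/30, 23/30) → index 5
j=7: u_7=91/120 ∈ [17/30, 23/30) → index 5
j=8: u_8=103/120 ∈ [5/6, 9/10) → index 7
j=9: u_9=23/24 ∈ [9/10, 29/30) → index 8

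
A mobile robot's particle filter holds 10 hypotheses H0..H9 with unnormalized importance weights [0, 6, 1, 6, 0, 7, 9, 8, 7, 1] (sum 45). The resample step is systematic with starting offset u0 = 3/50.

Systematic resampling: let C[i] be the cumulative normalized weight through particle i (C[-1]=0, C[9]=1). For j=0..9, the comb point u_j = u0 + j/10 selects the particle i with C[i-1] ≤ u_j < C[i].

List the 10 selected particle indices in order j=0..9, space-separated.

1 3 3 5 6 6 7 7 8 8

C = [0, 2/15, 7/45, 13/45, 13/45, 4/9, 29/45, 37/45, 44/45, 1]
j=0: u_0=3/50 ∈ [0, 2/15) → index 1
j=1: u_1=4/25 ∈ [7/45, 13/45) → index 3
j=2: u_2=13/50 ∈ [7/45, 13/45) → index 3
j=3: u_3=9/25 ∈ [13/45, 4/9) → index 5
j=4: u_4=23/50 ∈ [4/9, 29/45) → index 6
j=5: u_5=14/25 ∈ [4/9, 29/45) → index 6
j=6: u_6=33/50 ∈ [29/45, 37/45) → index 7
j=7: u_7=19/25 ∈ [29/45, 37/45) → index 7
j=8: u_8=43/50 ∈ [37/45, 44/45) → index 8
j=9: u_9=24/25 ∈ [37/45, 44/45) → index 8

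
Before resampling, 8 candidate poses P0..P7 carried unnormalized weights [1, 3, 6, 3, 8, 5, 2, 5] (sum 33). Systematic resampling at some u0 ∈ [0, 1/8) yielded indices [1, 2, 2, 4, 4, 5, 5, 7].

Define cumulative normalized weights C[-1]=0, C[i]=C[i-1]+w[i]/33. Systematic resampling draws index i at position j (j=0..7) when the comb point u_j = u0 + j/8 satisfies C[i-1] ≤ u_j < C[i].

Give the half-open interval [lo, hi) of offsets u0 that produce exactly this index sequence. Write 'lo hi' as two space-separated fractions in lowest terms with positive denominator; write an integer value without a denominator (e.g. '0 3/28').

C = [1/33, 4/33, 10/33, 13/33, 7/11, 26/33, 28/33, 1]
j=0 picked index 1: u0 ∈ [1/33, 4/33)
j=1 picked index 2: u0 ∈ [-1/264, 47/264)
j=2 picked index 2: u0 ∈ [-17/132, 7/132)
j=3 picked index 4: u0 ∈ [5/264, 23/88)
j=4 picked index 4: u0 ∈ [-7/66, 3/22)
j=5 picked index 5: u0 ∈ [1/88, 43/264)
j=6 picked index 5: u0 ∈ [-5/44, 5/132)
j=7 picked index 7: u0 ∈ [-7/264, 1/8)
intersection: [1/33, 5/132)

1/33 5/132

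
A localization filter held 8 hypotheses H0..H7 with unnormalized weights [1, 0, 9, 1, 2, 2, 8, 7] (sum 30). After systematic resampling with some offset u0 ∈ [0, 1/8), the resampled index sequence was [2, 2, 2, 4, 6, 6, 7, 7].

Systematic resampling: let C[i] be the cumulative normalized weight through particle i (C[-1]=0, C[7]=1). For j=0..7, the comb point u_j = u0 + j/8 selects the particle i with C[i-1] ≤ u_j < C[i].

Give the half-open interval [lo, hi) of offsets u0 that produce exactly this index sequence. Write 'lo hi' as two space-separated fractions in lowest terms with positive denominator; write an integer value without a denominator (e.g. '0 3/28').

C = [1/30, 1/30, 1/3, 11/30, 13/30, 1/2, 23/30, 1]
j=0 picked index 2: u0 ∈ [1/30, 1/3)
j=1 picked index 2: u0 ∈ [-11/120, 5/24)
j=2 picked index 2: u0 ∈ [-13/60, 1/12)
j=3 picked index 4: u0 ∈ [-1/120, 7/120)
j=4 picked index 6: u0 ∈ [0, 4/15)
j=5 picked index 6: u0 ∈ [-1/8, 17/120)
j=6 picked index 7: u0 ∈ [1/60, 1/4)
j=7 picked index 7: u0 ∈ [-13/120, 1/8)
intersection: [1/30, 7/120)

1/30 7/120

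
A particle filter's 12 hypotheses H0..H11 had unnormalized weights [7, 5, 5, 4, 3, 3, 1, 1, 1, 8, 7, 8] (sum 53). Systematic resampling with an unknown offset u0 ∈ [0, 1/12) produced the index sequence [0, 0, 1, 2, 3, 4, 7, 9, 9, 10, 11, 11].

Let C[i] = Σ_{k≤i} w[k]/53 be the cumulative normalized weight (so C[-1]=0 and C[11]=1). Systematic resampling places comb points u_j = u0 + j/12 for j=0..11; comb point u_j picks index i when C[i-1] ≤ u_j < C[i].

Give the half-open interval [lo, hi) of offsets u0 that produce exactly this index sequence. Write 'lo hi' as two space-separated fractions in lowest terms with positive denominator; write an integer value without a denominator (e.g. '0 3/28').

3/106 23/636

C = [7/53, 12/53, 17/53, 21/53, 24/53, 27/53, 28/53, 29/53, 30/53, 38/53, 45/53, 1]
j=0 picked index 0: u0 ∈ [0, 7/53)
j=1 picked index 0: u0 ∈ [-1/12, 31/636)
j=2 picked index 1: u0 ∈ [-11/318, 19/318)
j=3 picked index 2: u0 ∈ [-5/212, 15/212)
j=4 picked index 3: u0 ∈ [-2/159, 10/159)
j=5 picked index 4: u0 ∈ [-13/636, 23/636)
j=6 picked index 7: u0 ∈ [3/106, 5/106)
j=7 picked index 9: u0 ∈ [-11/636, 85/636)
j=8 picked index 9: u0 ∈ [-16/159, 8/159)
j=9 picked index 10: u0 ∈ [-7/212, 21/212)
j=10 picked index 11: u0 ∈ [5/318, 1/6)
j=11 picked index 11: u0 ∈ [-43/636, 1/12)
intersection: [3/106, 23/636)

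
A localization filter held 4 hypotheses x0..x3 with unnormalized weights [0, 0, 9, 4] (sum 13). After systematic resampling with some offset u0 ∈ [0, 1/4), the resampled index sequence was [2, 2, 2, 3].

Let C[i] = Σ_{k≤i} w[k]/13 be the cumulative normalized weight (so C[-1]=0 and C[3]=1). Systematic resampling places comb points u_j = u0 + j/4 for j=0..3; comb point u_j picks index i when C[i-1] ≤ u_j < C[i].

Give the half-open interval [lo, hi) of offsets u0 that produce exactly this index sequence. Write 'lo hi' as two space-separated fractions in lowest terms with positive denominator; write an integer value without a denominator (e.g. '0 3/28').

0 5/26

C = [0, 0, 9/13, 1]
j=0 picked index 2: u0 ∈ [0, 9/13)
j=1 picked index 2: u0 ∈ [-1/4, 23/52)
j=2 picked index 2: u0 ∈ [-1/2, 5/26)
j=3 picked index 3: u0 ∈ [-3/52, 1/4)
intersection: [0, 5/26)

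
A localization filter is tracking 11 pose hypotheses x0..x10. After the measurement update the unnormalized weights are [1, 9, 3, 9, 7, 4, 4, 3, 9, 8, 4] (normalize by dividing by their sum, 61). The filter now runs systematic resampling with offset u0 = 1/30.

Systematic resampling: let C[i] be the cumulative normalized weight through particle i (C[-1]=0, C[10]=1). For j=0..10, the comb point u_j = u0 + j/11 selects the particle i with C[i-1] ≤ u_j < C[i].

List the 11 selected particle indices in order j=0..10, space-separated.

1 1 3 3 4 5 6 8 8 9 10

C = [1/61, 10/61, 13/61, 22/61, 29/61, 33/61, 37/61, 40/61, 49/61, 57/61, 1]
j=0: u_0=1/30 ∈ [1/61, 10/61) → index 1
j=1: u_1=41/330 ∈ [1/61, 10/61) → index 1
j=2: u_2=71/330 ∈ [13/61, 22/61) → index 3
j=3: u_3=101/330 ∈ [13/61, 22/61) → index 3
j=4: u_4=131/330 ∈ [22/61, 29/61) → index 4
j=5: u_5=161/330 ∈ [29/61, 33/61) → index 5
j=6: u_6=191/330 ∈ [33/61, 37/61) → index 6
j=7: u_7=221/330 ∈ [40/61, 49/61) → index 8
j=8: u_8=251/330 ∈ [40/61, 49/61) → index 8
j=9: u_9=281/330 ∈ [49/61, 57/61) → index 9
j=10: u_10=311/330 ∈ [57/61, 1) → index 10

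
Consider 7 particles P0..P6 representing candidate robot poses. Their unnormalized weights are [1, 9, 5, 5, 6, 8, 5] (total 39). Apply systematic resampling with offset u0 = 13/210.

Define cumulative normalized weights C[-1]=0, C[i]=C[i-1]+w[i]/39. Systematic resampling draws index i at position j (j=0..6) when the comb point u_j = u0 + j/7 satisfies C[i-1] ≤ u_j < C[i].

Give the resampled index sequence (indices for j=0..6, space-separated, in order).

1 1 2 3 4 5 6

C = [1/39, 10/39, 5/13, 20/39, 2/3, 34/39, 1]
j=0: u_0=13/210 ∈ [1/39, 10/39) → index 1
j=1: u_1=43/210 ∈ [1/39, 10/39) → index 1
j=2: u_2=73/210 ∈ [10/39, 5/13) → index 2
j=3: u_3=103/210 ∈ [5/13, 20/39) → index 3
j=4: u_4=19/30 ∈ [20/39, 2/3) → index 4
j=5: u_5=163/210 ∈ [2/3, 34/39) → index 5
j=6: u_6=193/210 ∈ [34/39, 1) → index 6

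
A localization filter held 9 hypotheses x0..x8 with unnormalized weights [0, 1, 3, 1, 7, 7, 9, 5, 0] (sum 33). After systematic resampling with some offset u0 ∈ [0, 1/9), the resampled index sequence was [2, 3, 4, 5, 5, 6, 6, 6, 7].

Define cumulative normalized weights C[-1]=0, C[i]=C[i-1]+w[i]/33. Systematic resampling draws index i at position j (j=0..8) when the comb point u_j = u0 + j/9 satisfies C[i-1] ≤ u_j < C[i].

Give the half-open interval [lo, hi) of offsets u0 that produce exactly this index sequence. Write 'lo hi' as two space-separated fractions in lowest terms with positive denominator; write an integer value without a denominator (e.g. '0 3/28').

1/33 4/99

C = [0, 1/33, 4/33, 5/33, 4/11, 19/33, 28/33, 1, 1]
j=0 picked index 2: u0 ∈ [1/33, 4/33)
j=1 picked index 3: u0 ∈ [1/99, 4/99)
j=2 picked index 4: u0 ∈ [-7/99, 14/99)
j=3 picked index 5: u0 ∈ [1/33, 8/33)
j=4 picked index 5: u0 ∈ [-8/99, 13/99)
j=5 picked index 6: u0 ∈ [2/99, 29/99)
j=6 picked index 6: u0 ∈ [-1/11, 2/11)
j=7 picked index 6: u0 ∈ [-20/99, 7/99)
j=8 picked index 7: u0 ∈ [-4/99, 1/9)
intersection: [1/33, 4/99)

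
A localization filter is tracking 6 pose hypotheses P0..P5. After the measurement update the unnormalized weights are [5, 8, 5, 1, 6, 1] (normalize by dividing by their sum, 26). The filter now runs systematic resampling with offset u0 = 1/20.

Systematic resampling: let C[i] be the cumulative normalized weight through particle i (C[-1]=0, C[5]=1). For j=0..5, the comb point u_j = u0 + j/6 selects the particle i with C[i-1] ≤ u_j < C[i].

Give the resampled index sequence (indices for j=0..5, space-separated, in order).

C = [5/26, 1/2, 9/13, 19/26, 25/26, 1]
j=0: u_0=1/20 ∈ [0, 5/26) → index 0
j=1: u_1=13/60 ∈ [5/26, 1/2) → index 1
j=2: u_2=23/60 ∈ [5/26, 1/2) → index 1
j=3: u_3=11/20 ∈ [1/2, 9/13) → index 2
j=4: u_4=43/60 ∈ [9/13, 19/26) → index 3
j=5: u_5=53/60 ∈ [19/26, 25/26) → index 4

0 1 1 2 3 4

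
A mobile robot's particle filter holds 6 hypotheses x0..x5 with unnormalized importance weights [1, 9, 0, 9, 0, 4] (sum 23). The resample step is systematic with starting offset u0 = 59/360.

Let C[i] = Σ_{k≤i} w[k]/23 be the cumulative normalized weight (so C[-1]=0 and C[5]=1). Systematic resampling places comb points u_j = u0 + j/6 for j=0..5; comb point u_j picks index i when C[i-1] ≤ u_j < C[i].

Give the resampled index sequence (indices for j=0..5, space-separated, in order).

C = [1/23, 10/23, 10/23, 19/23, 19/23, 1]
j=0: u_0=59/360 ∈ [1/23, 10/23) → index 1
j=1: u_1=119/360 ∈ [1/23, 10/23) → index 1
j=2: u_2=179/360 ∈ [10/23, 19/23) → index 3
j=3: u_3=239/360 ∈ [10/23, 19/23) → index 3
j=4: u_4=299/360 ∈ [19/23, 1) → index 5
j=5: u_5=359/360 ∈ [19/23, 1) → index 5

1 1 3 3 5 5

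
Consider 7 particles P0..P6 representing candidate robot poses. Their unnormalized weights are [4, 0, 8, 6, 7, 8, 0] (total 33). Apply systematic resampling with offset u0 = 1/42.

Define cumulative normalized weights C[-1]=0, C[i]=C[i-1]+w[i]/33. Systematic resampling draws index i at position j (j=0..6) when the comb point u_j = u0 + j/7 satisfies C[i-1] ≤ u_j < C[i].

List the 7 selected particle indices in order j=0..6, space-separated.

0 2 2 3 4 4 5

C = [4/33, 4/33, 4/11, 6/11, 25/33, 1, 1]
j=0: u_0=1/42 ∈ [0, 4/33) → index 0
j=1: u_1=1/6 ∈ [4/33, 4/11) → index 2
j=2: u_2=13/42 ∈ [4/33, 4/11) → index 2
j=3: u_3=19/42 ∈ [4/11, 6/11) → index 3
j=4: u_4=25/42 ∈ [6/11, 25/33) → index 4
j=5: u_5=31/42 ∈ [6/11, 25/33) → index 4
j=6: u_6=37/42 ∈ [25/33, 1) → index 5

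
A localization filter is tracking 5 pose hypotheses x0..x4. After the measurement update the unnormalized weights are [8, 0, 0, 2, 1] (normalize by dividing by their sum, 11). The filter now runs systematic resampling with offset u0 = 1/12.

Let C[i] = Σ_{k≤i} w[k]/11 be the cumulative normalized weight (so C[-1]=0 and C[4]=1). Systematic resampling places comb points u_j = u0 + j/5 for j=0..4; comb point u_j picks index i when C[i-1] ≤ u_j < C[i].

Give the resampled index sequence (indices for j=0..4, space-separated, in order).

0 0 0 0 3

C = [8/11, 8/11, 8/11, 10/11, 1]
j=0: u_0=1/12 ∈ [0, 8/11) → index 0
j=1: u_1=17/60 ∈ [0, 8/11) → index 0
j=2: u_2=29/60 ∈ [0, 8/11) → index 0
j=3: u_3=41/60 ∈ [0, 8/11) → index 0
j=4: u_4=53/60 ∈ [8/11, 10/11) → index 3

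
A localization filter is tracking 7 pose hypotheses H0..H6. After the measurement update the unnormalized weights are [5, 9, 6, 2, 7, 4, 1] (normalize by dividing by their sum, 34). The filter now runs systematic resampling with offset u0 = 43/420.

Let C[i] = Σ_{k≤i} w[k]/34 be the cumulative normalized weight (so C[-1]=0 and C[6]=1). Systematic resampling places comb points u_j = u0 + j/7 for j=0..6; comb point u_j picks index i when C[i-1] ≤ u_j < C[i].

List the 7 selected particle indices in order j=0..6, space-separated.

0 1 1 2 4 4 5

C = [5/34, 7/17, 10/17, 11/17, 29/34, 33/34, 1]
j=0: u_0=43/420 ∈ [0, 5/34) → index 0
j=1: u_1=103/420 ∈ [5/34, 7/17) → index 1
j=2: u_2=163/420 ∈ [5/34, 7/17) → index 1
j=3: u_3=223/420 ∈ [7/17, 10/17) → index 2
j=4: u_4=283/420 ∈ [11/17, 29/34) → index 4
j=5: u_5=49/60 ∈ [11/17, 29/34) → index 4
j=6: u_6=403/420 ∈ [29/34, 33/34) → index 5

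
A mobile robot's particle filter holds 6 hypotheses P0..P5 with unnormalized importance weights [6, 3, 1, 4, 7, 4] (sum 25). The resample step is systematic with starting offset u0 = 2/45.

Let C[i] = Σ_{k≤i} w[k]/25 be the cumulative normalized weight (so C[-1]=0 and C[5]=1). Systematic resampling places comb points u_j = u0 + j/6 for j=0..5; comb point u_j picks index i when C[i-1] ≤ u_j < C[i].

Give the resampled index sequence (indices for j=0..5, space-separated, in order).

0 0 2 3 4 5

C = [6/25, 9/25, 2/5, 14/25, 21/25, 1]
j=0: u_0=2/45 ∈ [0, 6/25) → index 0
j=1: u_1=19/90 ∈ [0, 6/25) → index 0
j=2: u_2=17/45 ∈ [9/25, 2/5) → index 2
j=3: u_3=49/90 ∈ [2/5, 14/25) → index 3
j=4: u_4=32/45 ∈ [14/25, 21/25) → index 4
j=5: u_5=79/90 ∈ [21/25, 1) → index 5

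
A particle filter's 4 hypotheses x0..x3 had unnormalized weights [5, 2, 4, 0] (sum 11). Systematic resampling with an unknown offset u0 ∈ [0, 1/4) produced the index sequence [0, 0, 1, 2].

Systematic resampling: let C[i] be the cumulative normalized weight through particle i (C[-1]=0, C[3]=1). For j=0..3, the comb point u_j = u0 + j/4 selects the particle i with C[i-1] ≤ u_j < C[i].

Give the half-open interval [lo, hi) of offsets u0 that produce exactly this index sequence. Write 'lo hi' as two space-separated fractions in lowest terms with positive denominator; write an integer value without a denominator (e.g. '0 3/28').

C = [5/11, 7/11, 1, 1]
j=0 picked index 0: u0 ∈ [0, 5/11)
j=1 picked index 0: u0 ∈ [-1/4, 9/44)
j=2 picked index 1: u0 ∈ [-1/22, 3/22)
j=3 picked index 2: u0 ∈ [-5/44, 1/4)
intersection: [0, 3/22)

0 3/22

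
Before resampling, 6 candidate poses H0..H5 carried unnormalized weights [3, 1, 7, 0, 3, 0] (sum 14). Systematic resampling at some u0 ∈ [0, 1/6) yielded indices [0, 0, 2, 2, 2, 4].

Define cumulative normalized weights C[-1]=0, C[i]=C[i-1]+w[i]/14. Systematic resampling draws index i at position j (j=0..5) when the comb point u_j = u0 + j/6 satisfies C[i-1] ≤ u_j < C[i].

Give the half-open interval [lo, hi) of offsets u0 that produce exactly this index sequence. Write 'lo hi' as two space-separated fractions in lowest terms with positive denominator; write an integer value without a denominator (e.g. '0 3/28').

0 1/21

C = [3/14, 2/7, 11/14, 11/14, 1, 1]
j=0 picked index 0: u0 ∈ [0, 3/14)
j=1 picked index 0: u0 ∈ [-1/6, 1/21)
j=2 picked index 2: u0 ∈ [-1/21, 19/42)
j=3 picked index 2: u0 ∈ [-3/14, 2/7)
j=4 picked index 2: u0 ∈ [-8/21, 5/42)
j=5 picked index 4: u0 ∈ [-1/21, 1/6)
intersection: [0, 1/21)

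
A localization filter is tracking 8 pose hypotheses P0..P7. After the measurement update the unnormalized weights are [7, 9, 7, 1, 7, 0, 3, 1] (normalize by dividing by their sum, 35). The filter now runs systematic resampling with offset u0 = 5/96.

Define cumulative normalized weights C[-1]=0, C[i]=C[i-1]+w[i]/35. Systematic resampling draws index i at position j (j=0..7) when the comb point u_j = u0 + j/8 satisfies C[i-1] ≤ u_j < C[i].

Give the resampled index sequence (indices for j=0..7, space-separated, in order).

0 0 1 1 2 3 4 6

C = [1/5, 16/35, 23/35, 24/35, 31/35, 31/35, 34/35, 1]
j=0: u_0=5/96 ∈ [0, 1/5) → index 0
j=1: u_1=17/96 ∈ [0, 1/5) → index 0
j=2: u_2=29/96 ∈ [1/5, 16/35) → index 1
j=3: u_3=41/96 ∈ [1/5, 16/35) → index 1
j=4: u_4=53/96 ∈ [16/35, 23/35) → index 2
j=5: u_5=65/96 ∈ [23/35, 24/35) → index 3
j=6: u_6=77/96 ∈ [24/35, 31/35) → index 4
j=7: u_7=89/96 ∈ [31/35, 34/35) → index 6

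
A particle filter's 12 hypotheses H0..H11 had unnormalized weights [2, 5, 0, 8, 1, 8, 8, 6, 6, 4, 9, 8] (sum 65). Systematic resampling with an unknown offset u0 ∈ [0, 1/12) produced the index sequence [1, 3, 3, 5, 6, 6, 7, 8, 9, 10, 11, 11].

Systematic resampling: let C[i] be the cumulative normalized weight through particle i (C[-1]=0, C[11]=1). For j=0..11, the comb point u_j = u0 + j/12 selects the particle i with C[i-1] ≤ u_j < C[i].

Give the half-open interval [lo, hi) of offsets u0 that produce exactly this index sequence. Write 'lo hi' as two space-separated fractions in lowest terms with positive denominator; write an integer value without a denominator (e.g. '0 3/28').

17/390 5/78

C = [2/65, 7/65, 7/65, 3/13, 16/65, 24/65, 32/65, 38/65, 44/65, 48/65, 57/65, 1]
j=0 picked index 1: u0 ∈ [2/65, 7/65)
j=1 picked index 3: u0 ∈ [19/780, 23/156)
j=2 picked index 3: u0 ∈ [-23/390, 5/78)
j=3 picked index 5: u0 ∈ [-1/260, 31/260)
j=4 picked index 6: u0 ∈ [7/195, 31/195)
j=5 picked index 6: u0 ∈ [-37/780, 59/780)
j=6 picked index 7: u0 ∈ [-1/130, 11/130)
j=7 picked index 8: u0 ∈ [1/780, 73/780)
j=8 picked index 9: u0 ∈ [2/195, 14/195)
j=9 picked index 10: u0 ∈ [-3/260, 33/260)
j=10 picked index 11: u0 ∈ [17/390, 1/6)
j=11 picked index 11: u0 ∈ [-31/780, 1/12)
intersection: [17/390, 5/78)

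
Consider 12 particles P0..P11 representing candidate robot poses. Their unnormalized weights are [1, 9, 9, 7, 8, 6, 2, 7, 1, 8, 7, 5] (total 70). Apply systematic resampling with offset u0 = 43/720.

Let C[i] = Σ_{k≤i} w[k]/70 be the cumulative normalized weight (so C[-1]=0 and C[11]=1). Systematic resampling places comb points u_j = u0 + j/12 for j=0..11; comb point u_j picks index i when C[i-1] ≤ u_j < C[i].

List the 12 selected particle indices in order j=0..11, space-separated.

C = [1/70, 1/7, 19/70, 13/35, 17/35, 4/7, 3/5, 7/10, 5/7, 29/35, 13/14, 1]
j=0: u_0=43/720 ∈ [1/70, 1/7) → index 1
j=1: u_1=103/720 ∈ [1/7, 19/70) → index 2
j=2: u_2=163/720 ∈ [1/7, 19/70) → index 2
j=3: u_3=223/720 ∈ [19/70, 13/35) → index 3
j=4: u_4=283/720 ∈ [13/35, 17/35) → index 4
j=5: u_5=343/720 ∈ [13/35, 17/35) → index 4
j=6: u_6=403/720 ∈ [17/35, 4/7) → index 5
j=7: u_7=463/720 ∈ [3/5, 7/10) → index 7
j=8: u_8=523/720 ∈ [5/7, 29/35) → index 9
j=9: u_9=583/720 ∈ [5/7, 29/35) → index 9
j=10: u_10=643/720 ∈ [29/35, 13/14) → index 10
j=11: u_11=703/720 ∈ [13/14, 1) → index 11

1 2 2 3 4 4 5 7 9 9 10 11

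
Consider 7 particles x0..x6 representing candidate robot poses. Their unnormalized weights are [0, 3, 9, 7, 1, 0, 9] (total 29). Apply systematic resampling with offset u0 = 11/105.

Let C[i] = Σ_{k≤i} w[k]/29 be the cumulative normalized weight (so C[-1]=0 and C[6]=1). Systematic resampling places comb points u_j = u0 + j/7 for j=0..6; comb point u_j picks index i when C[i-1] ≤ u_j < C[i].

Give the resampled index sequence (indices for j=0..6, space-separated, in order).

C = [0, 3/29, 12/29, 19/29, 20/29, 20/29, 1]
j=0: u_0=11/105 ∈ [3/29, 12/29) → index 2
j=1: u_1=26/105 ∈ [3/29, 12/29) → index 2
j=2: u_2=41/105 ∈ [3/29, 12/29) → index 2
j=3: u_3=8/15 ∈ [12/29, 19/29) → index 3
j=4: u_4=71/105 ∈ [19/29, 20/29) → index 4
j=5: u_5=86/105 ∈ [20/29, 1) → index 6
j=6: u_6=101/105 ∈ [20/29, 1) → index 6

2 2 2 3 4 6 6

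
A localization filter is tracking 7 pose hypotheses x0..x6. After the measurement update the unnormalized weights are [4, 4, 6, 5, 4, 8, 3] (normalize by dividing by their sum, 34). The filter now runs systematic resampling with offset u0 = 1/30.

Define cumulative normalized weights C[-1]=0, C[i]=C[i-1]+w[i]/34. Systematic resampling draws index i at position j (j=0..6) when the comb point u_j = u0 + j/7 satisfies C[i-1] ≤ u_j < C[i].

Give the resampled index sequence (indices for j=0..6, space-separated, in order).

0 1 2 3 4 5 5

C = [2/17, 4/17, 7/17, 19/34, 23/34, 31/34, 1]
j=0: u_0=1/30 ∈ [0, 2/17) → index 0
j=1: u_1=37/210 ∈ [2/17, 4/17) → index 1
j=2: u_2=67/210 ∈ [4/17, 7/17) → index 2
j=3: u_3=97/210 ∈ [7/17, 19/34) → index 3
j=4: u_4=127/210 ∈ [19/34, 23/34) → index 4
j=5: u_5=157/210 ∈ [23/34, 31/34) → index 5
j=6: u_6=187/210 ∈ [23/34, 31/34) → index 5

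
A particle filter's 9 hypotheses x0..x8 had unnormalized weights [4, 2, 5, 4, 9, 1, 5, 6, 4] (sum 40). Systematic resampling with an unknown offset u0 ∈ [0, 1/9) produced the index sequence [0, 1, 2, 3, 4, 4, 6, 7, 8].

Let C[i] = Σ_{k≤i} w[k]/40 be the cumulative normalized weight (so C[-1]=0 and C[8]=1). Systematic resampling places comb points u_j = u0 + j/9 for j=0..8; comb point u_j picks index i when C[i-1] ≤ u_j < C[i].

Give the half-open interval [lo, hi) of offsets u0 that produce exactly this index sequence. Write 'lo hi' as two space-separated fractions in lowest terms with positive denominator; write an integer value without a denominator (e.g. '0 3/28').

C = [1/10, 3/20, 11/40, 3/8, 3/5, 5/8, 3/4, 9/10, 1]
j=0 picked index 0: u0 ∈ [0, 1/10)
j=1 picked index 1: u0 ∈ [-1/90, 7/180)
j=2 picked index 2: u0 ∈ [-13/180, 19/360)
j=3 picked index 3: u0 ∈ [-7/120, 1/24)
j=4 picked index 4: u0 ∈ [-5/72, 7/45)
j=5 picked index 4: u0 ∈ [-13/72, 2/45)
j=6 picked index 6: u0 ∈ [-1/24, 1/12)
j=7 picked index 7: u0 ∈ [-1/36, 11/90)
j=8 picked index 8: u0 ∈ [1/90, 1/9)
intersection: [1/90, 7/180)

1/90 7/180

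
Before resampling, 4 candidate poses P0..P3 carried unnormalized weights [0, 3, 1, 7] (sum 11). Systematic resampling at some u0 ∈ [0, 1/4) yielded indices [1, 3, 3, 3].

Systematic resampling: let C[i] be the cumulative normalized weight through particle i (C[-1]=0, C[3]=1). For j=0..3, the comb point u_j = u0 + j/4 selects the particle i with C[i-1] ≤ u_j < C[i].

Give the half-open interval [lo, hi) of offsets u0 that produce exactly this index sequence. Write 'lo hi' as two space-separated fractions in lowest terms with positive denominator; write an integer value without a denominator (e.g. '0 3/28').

5/44 1/4

C = [0, 3/11, 4/11, 1]
j=0 picked index 1: u0 ∈ [0, 3/11)
j=1 picked index 3: u0 ∈ [5/44, 3/4)
j=2 picked index 3: u0 ∈ [-3/22, 1/2)
j=3 picked index 3: u0 ∈ [-17/44, 1/4)
intersection: [5/44, 1/4)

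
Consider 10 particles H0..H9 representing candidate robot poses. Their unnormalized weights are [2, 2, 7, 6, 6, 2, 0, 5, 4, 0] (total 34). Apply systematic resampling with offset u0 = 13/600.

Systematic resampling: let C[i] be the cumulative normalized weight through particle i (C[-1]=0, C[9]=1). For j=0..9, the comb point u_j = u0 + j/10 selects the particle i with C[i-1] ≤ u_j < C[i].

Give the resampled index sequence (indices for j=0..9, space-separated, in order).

0 2 2 2 3 4 4 5 7 8

C = [1/17, 2/17, 11/34, 1/2, 23/34, 25/34, 25/34, 15/17, 1, 1]
j=0: u_0=13/600 ∈ [0, 1/17) → index 0
j=1: u_1=73/600 ∈ [2/17, 11/34) → index 2
j=2: u_2=133/600 ∈ [2/17, 11/34) → index 2
j=3: u_3=193/600 ∈ [2/17, 11/34) → index 2
j=4: u_4=253/600 ∈ [11/34, 1/2) → index 3
j=5: u_5=313/600 ∈ [1/2, 23/34) → index 4
j=6: u_6=373/600 ∈ [1/2, 23/34) → index 4
j=7: u_7=433/600 ∈ [23/34, 25/34) → index 5
j=8: u_8=493/600 ∈ [25/34, 15/17) → index 7
j=9: u_9=553/600 ∈ [15/17, 1) → index 8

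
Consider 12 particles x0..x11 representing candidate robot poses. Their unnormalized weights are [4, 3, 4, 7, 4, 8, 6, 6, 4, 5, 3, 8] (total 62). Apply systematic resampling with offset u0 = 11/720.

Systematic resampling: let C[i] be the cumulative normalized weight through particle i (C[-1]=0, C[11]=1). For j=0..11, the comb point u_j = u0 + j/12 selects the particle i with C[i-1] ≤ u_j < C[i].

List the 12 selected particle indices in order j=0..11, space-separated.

C = [2/31, 7/62, 11/62, 9/31, 11/31, 15/31, 18/31, 21/31, 23/31, 51/62, 27/31, 1]
j=0: u_0=11/720 ∈ [0, 2/31) → index 0
j=1: u_1=71/720 ∈ [2/31, 7/62) → index 1
j=2: u_2=131/720 ∈ [11/62, 9/31) → index 3
j=3: u_3=191/720 ∈ [11/62, 9/31) → index 3
j=4: u_4=251/720 ∈ [9/31, 11/31) → index 4
j=5: u_5=311/720 ∈ [11/31, 15/31) → index 5
j=6: u_6=371/720 ∈ [15/31, 18/31) → index 6
j=7: u_7=431/720 ∈ [18/31, 21/31) → index 7
j=8: u_8=491/720 ∈ [21/31, 23/31) → index 8
j=9: u_9=551/720 ∈ [23/31, 51/62) → index 9
j=10: u_10=611/720 ∈ [51/62, 27/31) → index 10
j=11: u_11=671/720 ∈ [27/31, 1) → index 11

0 1 3 3 4 5 6 7 8 9 10 11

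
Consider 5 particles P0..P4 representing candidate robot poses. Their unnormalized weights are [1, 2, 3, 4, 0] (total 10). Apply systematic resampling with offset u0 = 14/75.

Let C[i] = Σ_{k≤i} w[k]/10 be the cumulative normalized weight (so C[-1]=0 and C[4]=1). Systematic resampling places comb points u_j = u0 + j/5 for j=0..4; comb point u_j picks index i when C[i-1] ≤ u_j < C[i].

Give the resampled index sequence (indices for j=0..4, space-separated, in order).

1 2 2 3 3

C = [1/10, 3/10, 3/5, 1, 1]
j=0: u_0=14/75 ∈ [1/10, 3/10) → index 1
j=1: u_1=29/75 ∈ [3/10, 3/5) → index 2
j=2: u_2=44/75 ∈ [3/10, 3/5) → index 2
j=3: u_3=59/75 ∈ [3/5, 1) → index 3
j=4: u_4=74/75 ∈ [3/5, 1) → index 3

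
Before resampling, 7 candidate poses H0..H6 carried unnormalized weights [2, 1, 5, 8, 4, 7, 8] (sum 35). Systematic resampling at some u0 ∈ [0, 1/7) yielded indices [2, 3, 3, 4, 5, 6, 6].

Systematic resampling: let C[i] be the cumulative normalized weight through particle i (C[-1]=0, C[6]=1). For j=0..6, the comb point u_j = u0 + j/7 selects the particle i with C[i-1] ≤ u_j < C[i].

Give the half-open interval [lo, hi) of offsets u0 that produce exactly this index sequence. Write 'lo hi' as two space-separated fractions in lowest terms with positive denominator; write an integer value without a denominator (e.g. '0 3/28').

C = [2/35, 3/35, 8/35, 16/35, 4/7, 27/35, 1]
j=0 picked index 2: u0 ∈ [3/35, 8/35)
j=1 picked index 3: u0 ∈ [3/35, 11/35)
j=2 picked index 3: u0 ∈ [-2/35, 6/35)
j=3 picked index 4: u0 ∈ [1/35, 1/7)
j=4 picked index 5: u0 ∈ [0, 1/5)
j=5 picked index 6: u0 ∈ [2/35, 2/7)
j=6 picked index 6: u0 ∈ [-3/35, 1/7)
intersection: [3/35, 1/7)

3/35 1/7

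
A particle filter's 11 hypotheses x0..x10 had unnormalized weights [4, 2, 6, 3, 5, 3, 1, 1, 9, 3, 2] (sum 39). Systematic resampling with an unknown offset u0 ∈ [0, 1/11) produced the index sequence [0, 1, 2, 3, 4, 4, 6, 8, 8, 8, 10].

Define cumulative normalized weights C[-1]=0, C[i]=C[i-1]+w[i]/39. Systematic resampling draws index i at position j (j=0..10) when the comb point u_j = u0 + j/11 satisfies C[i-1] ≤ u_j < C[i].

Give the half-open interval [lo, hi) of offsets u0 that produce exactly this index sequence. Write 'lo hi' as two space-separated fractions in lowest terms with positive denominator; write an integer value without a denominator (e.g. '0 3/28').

19/429 23/429

C = [4/39, 2/13, 4/13, 5/13, 20/39, 23/39, 8/13, 25/39, 34/39, 37/39, 1]
j=0 picked index 0: u0 ∈ [0, 4/39)
j=1 picked index 1: u0 ∈ [5/429, 9/143)
j=2 picked index 2: u0 ∈ [-4/143, 18/143)
j=3 picked index 3: u0 ∈ [5/143, 16/143)
j=4 picked index 4: u0 ∈ [3/143, 64/429)
j=5 picked index 4: u0 ∈ [-10/143, 25/429)
j=6 picked index 6: u0 ∈ [19/429, 10/143)
j=7 picked index 8: u0 ∈ [2/429, 101/429)
j=8 picked index 8: u0 ∈ [-37/429, 62/429)
j=9 picked index 8: u0 ∈ [-76/429, 23/429)
j=10 picked index 10: u0 ∈ [17/429, 1/11)
intersection: [19/429, 23/429)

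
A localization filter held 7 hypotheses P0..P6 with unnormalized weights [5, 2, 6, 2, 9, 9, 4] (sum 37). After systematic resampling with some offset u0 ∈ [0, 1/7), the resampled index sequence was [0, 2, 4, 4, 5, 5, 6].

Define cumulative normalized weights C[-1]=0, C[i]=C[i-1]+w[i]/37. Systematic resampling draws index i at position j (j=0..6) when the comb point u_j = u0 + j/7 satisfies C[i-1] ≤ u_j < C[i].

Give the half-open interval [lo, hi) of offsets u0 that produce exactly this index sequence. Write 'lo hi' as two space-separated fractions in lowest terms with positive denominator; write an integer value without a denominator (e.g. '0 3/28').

C = [5/37, 7/37, 13/37, 15/37, 24/37, 33/37, 1]
j=0 picked index 0: u0 ∈ [0, 5/37)
j=1 picked index 2: u0 ∈ [12/259, 54/259)
j=2 picked index 4: u0 ∈ [31/259, 94/259)
j=3 picked index 4: u0 ∈ [-6/259, 57/259)
j=4 picked index 5: u0 ∈ [20/259, 83/259)
j=5 picked index 5: u0 ∈ [-17/259, 46/259)
j=6 picked index 6: u0 ∈ [9/259, 1/7)
intersection: [31/259, 5/37)

31/259 5/37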